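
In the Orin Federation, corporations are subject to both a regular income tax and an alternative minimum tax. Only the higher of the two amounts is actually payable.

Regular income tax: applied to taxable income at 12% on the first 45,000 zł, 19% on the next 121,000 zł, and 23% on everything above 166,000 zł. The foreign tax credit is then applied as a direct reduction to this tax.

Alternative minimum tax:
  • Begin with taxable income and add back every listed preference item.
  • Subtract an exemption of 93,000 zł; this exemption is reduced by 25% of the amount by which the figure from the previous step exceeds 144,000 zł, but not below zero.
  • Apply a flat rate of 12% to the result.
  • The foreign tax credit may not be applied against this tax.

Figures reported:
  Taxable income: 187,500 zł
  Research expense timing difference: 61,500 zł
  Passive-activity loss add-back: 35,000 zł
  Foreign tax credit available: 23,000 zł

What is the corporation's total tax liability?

27,120 zł

Regular income tax:
  45,000 zł × 12% = 5,400 zł
  121,000 zł × 19% = 22,990 zł
  21,500 zł × 23% = 4,945 zł
  → 33,335 zł
  Less foreign tax credit 23,000 zł → 10,335 zł

Alternative minimum tax:
  Adjusted income: 187,500 zł + 61,500 zł + 35,000 zł = 284,000 zł
  Exemption: 93,000 zł − 25% × (284,000 zł − 144,000 zł) = 93,000 zł − 35,000 zł = 58,000 zł
  Base: 284,000 zł − 58,000 zł = 226,000 zł
  226,000 zł × 12% = 27,120 zł

27,120 zł > 10,335 zł, so the alternative minimum tax is the binding amount.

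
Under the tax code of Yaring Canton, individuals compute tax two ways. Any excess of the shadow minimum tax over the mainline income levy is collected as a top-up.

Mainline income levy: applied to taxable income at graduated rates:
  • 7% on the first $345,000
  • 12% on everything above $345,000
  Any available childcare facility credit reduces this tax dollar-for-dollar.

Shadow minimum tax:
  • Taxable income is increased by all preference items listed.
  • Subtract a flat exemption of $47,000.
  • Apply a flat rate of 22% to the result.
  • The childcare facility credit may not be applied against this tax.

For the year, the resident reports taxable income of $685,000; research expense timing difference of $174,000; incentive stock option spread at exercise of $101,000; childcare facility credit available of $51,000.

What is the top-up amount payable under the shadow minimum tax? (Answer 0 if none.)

Shadow minimum tax:
  Adjusted income: $685,000 + $174,000 + $101,000 = $960,000
  Less exemption $47,000 → base $913,000
  $913,000 × 22% = $200,860

Mainline income levy:
  $345,000 × 7% = $24,150
  $340,000 × 12% = $40,800
  → $64,950
  Less childcare facility credit $51,000 → $13,950

Excess of shadow minimum tax over mainline income levy: $200,860 − $13,950 = $186,910.

$186,910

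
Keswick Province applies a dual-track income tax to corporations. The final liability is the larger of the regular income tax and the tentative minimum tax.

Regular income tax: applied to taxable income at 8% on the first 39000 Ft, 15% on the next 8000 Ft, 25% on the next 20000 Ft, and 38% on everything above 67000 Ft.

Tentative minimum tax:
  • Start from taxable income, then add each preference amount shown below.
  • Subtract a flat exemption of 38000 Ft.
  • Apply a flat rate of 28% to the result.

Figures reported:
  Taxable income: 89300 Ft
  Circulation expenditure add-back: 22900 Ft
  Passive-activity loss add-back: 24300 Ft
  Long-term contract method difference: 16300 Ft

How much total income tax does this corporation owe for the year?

Regular income tax:
  39000 Ft × 8% = 3120 Ft
  8000 Ft × 15% = 1200 Ft
  20000 Ft × 25% = 5000 Ft
  22300 Ft × 38% = 8474 Ft
  → 17794 Ft

Tentative minimum tax:
  Adjusted income: 89300 Ft + 22900 Ft + 24300 Ft + 16300 Ft = 152800 Ft
  Less exemption 38000 Ft → base 114800 Ft
  114800 Ft × 28% = 32144 Ft

32144 Ft > 17794 Ft, so the tentative minimum tax is the binding amount.

32144 Ft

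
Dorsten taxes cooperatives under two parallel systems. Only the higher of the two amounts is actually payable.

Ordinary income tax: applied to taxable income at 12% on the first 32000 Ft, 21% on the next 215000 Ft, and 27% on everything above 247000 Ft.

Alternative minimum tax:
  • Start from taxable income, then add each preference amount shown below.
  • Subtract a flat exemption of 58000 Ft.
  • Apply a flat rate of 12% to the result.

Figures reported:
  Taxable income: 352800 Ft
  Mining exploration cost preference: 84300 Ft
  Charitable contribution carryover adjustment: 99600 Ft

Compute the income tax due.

77556 Ft

Ordinary income tax:
  32000 Ft × 12% = 3840 Ft
  215000 Ft × 21% = 45150 Ft
  105800 Ft × 27% = 28566 Ft
  → 77556 Ft

Alternative minimum tax:
  Adjusted income: 352800 Ft + 84300 Ft + 99600 Ft = 536700 Ft
  Less exemption 58000 Ft → base 478700 Ft
  478700 Ft × 12% = 57444 Ft

77556 Ft > 57444 Ft, so the ordinary income tax governs.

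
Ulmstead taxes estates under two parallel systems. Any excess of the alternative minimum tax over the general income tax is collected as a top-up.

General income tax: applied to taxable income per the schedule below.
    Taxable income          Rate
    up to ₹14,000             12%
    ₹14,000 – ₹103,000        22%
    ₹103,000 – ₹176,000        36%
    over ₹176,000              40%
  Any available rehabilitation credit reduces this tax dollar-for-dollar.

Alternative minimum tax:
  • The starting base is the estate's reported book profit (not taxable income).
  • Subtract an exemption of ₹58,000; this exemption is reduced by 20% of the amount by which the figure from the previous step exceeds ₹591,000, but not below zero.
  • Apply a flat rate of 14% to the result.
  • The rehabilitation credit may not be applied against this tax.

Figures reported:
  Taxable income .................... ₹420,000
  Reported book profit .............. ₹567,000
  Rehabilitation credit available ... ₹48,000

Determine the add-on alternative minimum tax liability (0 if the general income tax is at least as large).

General income tax:
  ₹14,000 × 12% = ₹1,680
  ₹89,000 × 22% = ₹19,580
  ₹73,000 × 36% = ₹26,280
  ₹244,000 × 40% = ₹97,600
  → ₹145,140
  Less rehabilitation credit ₹48,000 → ₹97,140

Alternative minimum tax:
  Base (reported book profit): ₹567,000
  Exemption: ₹567,000 ≤ ₹591,000, so full ₹58,000 applies
  Base: ₹567,000 − ₹58,000 = ₹509,000
  ₹509,000 × 14% = ₹71,260

₹71,260 ≤ ₹97,140, so no add-on is due.

₹0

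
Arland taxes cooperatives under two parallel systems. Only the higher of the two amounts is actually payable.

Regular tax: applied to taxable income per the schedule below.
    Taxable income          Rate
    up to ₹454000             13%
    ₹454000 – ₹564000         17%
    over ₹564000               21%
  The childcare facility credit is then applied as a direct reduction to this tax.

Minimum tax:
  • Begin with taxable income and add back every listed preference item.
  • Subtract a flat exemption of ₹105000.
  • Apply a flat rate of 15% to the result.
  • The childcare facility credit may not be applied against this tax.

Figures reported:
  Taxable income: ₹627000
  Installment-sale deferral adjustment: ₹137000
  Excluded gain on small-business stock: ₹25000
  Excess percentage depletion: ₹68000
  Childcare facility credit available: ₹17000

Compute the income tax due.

Regular tax:
  ₹454000 × 13% = ₹59020
  ₹110000 × 17% = ₹18700
  ₹63000 × 21% = ₹13230
  → ₹90950
  Less childcare facility credit ₹17000 → ₹73950

Minimum tax:
  Adjusted income: ₹627000 + ₹137000 + ₹25000 + ₹68000 = ₹857000
  Less exemption ₹105000 → base ₹752000
  ₹752000 × 15% = ₹112800

₹112800 > ₹73950, so the minimum tax is the binding amount.

₹112800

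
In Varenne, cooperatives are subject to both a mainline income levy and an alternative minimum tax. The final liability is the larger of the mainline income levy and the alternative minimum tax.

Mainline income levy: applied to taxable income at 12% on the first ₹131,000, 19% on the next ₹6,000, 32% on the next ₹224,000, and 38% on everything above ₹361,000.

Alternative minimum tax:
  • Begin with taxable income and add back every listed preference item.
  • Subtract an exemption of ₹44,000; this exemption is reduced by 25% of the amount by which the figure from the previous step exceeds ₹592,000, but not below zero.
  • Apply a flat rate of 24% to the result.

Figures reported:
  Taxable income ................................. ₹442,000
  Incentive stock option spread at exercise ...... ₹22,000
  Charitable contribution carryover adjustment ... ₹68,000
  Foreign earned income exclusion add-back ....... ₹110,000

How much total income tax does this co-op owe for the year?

₹146,520

Alternative minimum tax:
  Adjusted income: ₹442,000 + ₹22,000 + ₹68,000 + ₹110,000 = ₹642,000
  Exemption: ₹44,000 − 25% × (₹642,000 − ₹592,000) = ₹44,000 − ₹12,500 = ₹31,500
  Base: ₹642,000 − ₹31,500 = ₹610,500
  ₹610,500 × 24% = ₹146,520

Mainline income levy:
  ₹131,000 × 12% = ₹15,720
  ₹6,000 × 19% = ₹1,140
  ₹224,000 × 32% = ₹71,680
  ₹81,000 × 38% = ₹30,780
  → ₹119,320

₹146,520 > ₹119,320, so the alternative minimum tax is the binding amount.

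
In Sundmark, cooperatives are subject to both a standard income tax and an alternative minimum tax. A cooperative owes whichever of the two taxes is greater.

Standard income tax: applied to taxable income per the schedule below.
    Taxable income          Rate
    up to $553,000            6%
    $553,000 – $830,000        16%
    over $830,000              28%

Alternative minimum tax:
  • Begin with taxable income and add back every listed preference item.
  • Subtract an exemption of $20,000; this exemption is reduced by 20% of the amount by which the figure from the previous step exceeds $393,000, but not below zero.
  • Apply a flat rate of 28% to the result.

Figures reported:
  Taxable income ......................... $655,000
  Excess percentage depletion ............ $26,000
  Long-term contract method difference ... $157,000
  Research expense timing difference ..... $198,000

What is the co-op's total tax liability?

Standard income tax:
  $553,000 × 6% = $33,180
  $102,000 × 16% = $16,320
  → $49,500

Alternative minimum tax:
  Adjusted income: $655,000 + $26,000 + $157,000 + $198,000 = $1,036,000
  Exemption: 20% × ($1,036,000 − $393,000) = $128,600 ≥ $20,000, so the exemption is fully phased out
  Base: $1,036,000 − $0 = $1,036,000
  $1,036,000 × 28% = $290,080

$290,080 > $49,500, so the alternative minimum tax is the binding amount.

$290,080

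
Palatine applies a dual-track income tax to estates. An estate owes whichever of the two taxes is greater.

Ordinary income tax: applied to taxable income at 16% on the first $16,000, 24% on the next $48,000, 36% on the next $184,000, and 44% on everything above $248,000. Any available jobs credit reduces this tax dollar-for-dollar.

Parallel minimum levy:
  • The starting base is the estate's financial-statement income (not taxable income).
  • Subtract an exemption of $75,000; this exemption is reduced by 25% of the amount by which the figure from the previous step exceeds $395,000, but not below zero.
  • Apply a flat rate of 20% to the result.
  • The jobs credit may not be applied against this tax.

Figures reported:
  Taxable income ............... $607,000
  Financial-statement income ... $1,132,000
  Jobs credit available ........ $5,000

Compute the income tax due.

$233,280

Parallel minimum levy:
  Base (financial-statement income): $1,132,000
  Exemption: 25% × ($1,132,000 − $395,000) = $184,250 ≥ $75,000, so the exemption is fully phased out
  Base: $1,132,000 − $0 = $1,132,000
  $1,132,000 × 20% = $226,400

Ordinary income tax:
  $16,000 × 16% = $2,560
  $48,000 × 24% = $11,520
  $184,000 × 36% = $66,240
  $359,000 × 44% = $157,960
  → $238,280
  Less jobs credit $5,000 → $233,280

$233,280 > $226,400, so the ordinary income tax governs.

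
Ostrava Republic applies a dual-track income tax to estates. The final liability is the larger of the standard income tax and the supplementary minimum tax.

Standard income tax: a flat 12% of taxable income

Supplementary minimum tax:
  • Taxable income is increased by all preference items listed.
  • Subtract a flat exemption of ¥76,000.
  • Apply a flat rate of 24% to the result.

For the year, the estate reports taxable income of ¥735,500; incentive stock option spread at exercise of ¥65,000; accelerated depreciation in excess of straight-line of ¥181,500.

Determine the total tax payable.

¥217,440

Supplementary minimum tax:
  Adjusted income: ¥735,500 + ¥65,000 + ¥181,500 = ¥982,000
  Less exemption ¥76,000 → base ¥906,000
  ¥906,000 × 24% = ¥217,440

Standard income tax:
  ¥735,500 × 12% = ¥88,260

¥217,440 > ¥88,260, so the supplementary minimum tax is the binding amount.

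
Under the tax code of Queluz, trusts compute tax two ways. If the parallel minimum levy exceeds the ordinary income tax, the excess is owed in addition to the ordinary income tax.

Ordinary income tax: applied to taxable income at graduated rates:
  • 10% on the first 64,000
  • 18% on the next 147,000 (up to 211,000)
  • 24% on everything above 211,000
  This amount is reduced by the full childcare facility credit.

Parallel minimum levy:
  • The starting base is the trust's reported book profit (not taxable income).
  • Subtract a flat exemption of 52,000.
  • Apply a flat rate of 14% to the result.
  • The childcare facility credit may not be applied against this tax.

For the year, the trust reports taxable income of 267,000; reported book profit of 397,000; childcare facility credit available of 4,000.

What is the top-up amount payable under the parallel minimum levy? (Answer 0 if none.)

Ordinary income tax:
  64,000 × 10% = 6,400
  147,000 × 18% = 26,460
  56,000 × 24% = 13,440
  → 46,300
  Less childcare facility credit 4,000 → 42,300

Parallel minimum levy:
  Base (reported book profit): 397,000
  Less exemption 52,000 → base 345,000
  345,000 × 14% = 48,300

Excess of parallel minimum levy over ordinary income tax: 48,300 − 42,300 = 6,000.

6,000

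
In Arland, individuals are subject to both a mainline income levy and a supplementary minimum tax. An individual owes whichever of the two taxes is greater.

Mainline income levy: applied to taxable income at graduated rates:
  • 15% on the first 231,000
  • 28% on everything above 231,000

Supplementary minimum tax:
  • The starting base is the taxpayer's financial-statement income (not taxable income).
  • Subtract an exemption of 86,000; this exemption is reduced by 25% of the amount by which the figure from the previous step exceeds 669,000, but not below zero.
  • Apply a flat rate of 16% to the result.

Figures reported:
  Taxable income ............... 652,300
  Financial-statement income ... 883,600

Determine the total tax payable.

Mainline income levy:
  231,000 × 15% = 34,650
  421,300 × 28% = 117,964
  → 152,614

Supplementary minimum tax:
  Base (financial-statement income): 883,600
  Exemption: 86,000 − 25% × (883,600 − 669,000) = 86,000 − 53,650 = 32,350
  Base: 883,600 − 32,350 = 851,250
  851,250 × 16% = 136,200

152,614 > 136,200, so the mainline income levy governs.

152,614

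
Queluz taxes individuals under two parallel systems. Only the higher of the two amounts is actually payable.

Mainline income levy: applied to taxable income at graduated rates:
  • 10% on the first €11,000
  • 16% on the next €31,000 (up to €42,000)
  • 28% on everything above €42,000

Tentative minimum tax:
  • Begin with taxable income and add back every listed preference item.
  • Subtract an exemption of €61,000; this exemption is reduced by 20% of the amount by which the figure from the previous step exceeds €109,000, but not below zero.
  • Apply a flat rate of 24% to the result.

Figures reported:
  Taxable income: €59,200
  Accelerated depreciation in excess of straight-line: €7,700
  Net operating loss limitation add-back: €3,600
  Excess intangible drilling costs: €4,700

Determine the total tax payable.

€10,876

Mainline income levy:
  €11,000 × 10% = €1,100
  €31,000 × 16% = €4,960
  €17,200 × 28% = €4,816
  → €10,876

Tentative minimum tax:
  Adjusted income: €59,200 + €7,700 + €3,600 + €4,700 = €75,200
  Exemption: €75,200 ≤ €109,000, so full €61,000 applies
  Base: €75,200 − €61,000 = €14,200
  €14,200 × 24% = €3,408

€10,876 > €3,408, so the mainline income levy governs.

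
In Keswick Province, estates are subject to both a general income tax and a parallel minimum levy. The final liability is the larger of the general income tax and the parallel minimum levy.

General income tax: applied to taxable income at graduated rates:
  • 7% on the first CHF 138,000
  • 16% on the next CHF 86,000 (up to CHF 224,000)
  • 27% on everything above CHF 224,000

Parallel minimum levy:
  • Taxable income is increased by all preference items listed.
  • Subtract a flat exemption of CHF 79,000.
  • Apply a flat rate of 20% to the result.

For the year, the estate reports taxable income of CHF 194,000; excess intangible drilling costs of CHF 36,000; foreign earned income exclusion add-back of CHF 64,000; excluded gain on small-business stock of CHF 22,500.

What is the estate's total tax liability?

CHF 47,500

Parallel minimum levy:
  Adjusted income: CHF 194,000 + CHF 36,000 + CHF 64,000 + CHF 22,500 = CHF 316,500
  Less exemption CHF 79,000 → base CHF 237,500
  CHF 237,500 × 20% = CHF 47,500

General income tax:
  CHF 138,000 × 7% = CHF 9,660
  CHF 56,000 × 16% = CHF 8,960
  → CHF 18,620

CHF 47,500 > CHF 18,620, so the parallel minimum levy is the binding amount.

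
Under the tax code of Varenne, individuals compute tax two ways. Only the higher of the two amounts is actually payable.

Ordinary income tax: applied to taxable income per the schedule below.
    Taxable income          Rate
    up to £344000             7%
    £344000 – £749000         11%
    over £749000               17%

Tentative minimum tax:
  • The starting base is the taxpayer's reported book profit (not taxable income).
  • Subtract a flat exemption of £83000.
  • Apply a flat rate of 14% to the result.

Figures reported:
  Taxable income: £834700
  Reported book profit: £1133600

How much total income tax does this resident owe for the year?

£147084

Tentative minimum tax:
  Base (reported book profit): £1133600
  Less exemption £83000 → base £1050600
  £1050600 × 14% = £147084

Ordinary income tax:
  £344000 × 7% = £24080
  £405000 × 11% = £44550
  £85700 × 17% = £14569
  → £83199

£147084 > £83199, so the tentative minimum tax is the binding amount.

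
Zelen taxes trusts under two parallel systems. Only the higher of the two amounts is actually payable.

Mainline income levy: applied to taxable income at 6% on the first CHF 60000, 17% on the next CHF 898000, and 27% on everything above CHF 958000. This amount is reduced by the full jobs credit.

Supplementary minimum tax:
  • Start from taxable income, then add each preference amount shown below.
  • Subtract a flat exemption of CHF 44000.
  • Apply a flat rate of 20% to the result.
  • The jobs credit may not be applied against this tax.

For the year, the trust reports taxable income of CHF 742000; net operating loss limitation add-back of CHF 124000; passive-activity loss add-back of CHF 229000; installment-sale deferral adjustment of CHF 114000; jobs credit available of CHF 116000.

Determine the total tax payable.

CHF 233000

Mainline income levy:
  CHF 60000 × 6% = CHF 3600
  CHF 682000 × 17% = CHF 115940
  → CHF 119540
  Less jobs credit CHF 116000 → CHF 3540

Supplementary minimum tax:
  Adjusted income: CHF 742000 + CHF 124000 + CHF 229000 + CHF 114000 = CHF 1209000
  Less exemption CHF 44000 → base CHF 1165000
  CHF 1165000 × 20% = CHF 233000

CHF 233000 > CHF 3540, so the supplementary minimum tax is the binding amount.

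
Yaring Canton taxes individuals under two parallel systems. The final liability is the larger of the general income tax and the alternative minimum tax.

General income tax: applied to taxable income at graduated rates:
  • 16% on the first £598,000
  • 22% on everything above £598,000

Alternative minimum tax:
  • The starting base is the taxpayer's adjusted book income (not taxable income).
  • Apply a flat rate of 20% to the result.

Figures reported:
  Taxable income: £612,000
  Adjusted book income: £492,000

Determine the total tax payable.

Alternative minimum tax:
  Base (adjusted book income): £492,000
  £492,000 × 20% = £98,400

General income tax:
  £598,000 × 16% = £95,680
  £14,000 × 22% = £3,080
  → £98,760

£98,760 > £98,400, so the general income tax governs.

£98,760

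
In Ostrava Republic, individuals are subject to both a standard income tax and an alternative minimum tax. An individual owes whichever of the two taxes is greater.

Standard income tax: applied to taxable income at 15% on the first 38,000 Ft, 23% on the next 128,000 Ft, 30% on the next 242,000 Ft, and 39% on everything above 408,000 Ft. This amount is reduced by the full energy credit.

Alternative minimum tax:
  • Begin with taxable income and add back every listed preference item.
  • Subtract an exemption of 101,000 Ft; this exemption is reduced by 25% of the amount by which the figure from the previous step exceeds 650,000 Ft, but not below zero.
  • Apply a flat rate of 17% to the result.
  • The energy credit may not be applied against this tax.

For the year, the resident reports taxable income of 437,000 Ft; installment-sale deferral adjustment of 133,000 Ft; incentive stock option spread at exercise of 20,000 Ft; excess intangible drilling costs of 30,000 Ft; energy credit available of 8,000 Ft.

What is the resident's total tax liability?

111,050 Ft

Standard income tax:
  38,000 Ft × 15% = 5,700 Ft
  128,000 Ft × 23% = 29,440 Ft
  242,000 Ft × 30% = 72,600 Ft
  29,000 Ft × 39% = 11,310 Ft
  → 119,050 Ft
  Less energy credit 8,000 Ft → 111,050 Ft

Alternative minimum tax:
  Adjusted income: 437,000 Ft + 133,000 Ft + 20,000 Ft + 30,000 Ft = 620,000 Ft
  Exemption: 620,000 Ft ≤ 650,000 Ft, so full 101,000 Ft applies
  Base: 620,000 Ft − 101,000 Ft = 519,000 Ft
  519,000 Ft × 17% = 88,230 Ft

111,050 Ft > 88,230 Ft, so the standard income tax governs.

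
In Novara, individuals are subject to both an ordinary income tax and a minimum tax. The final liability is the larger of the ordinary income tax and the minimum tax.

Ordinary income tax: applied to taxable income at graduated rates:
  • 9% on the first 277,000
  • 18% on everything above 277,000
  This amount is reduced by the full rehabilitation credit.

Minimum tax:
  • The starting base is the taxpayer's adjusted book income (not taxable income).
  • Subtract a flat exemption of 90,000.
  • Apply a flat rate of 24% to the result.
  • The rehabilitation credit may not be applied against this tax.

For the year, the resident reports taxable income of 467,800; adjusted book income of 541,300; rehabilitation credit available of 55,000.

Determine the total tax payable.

Ordinary income tax:
  277,000 × 9% = 24,930
  190,800 × 18% = 34,344
  → 59,274
  Less rehabilitation credit 55,000 → 4,274

Minimum tax:
  Base (adjusted book income): 541,300
  Less exemption 90,000 → base 451,300
  451,300 × 24% = 108,312

108,312 > 4,274, so the minimum tax is the binding amount.

108,312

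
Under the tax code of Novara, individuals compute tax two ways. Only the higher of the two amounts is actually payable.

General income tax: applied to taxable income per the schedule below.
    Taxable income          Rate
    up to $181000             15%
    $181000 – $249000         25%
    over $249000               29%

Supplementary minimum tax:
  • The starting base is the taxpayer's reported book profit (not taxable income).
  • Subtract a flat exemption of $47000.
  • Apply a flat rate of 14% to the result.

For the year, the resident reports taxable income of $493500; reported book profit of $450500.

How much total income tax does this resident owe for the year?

Supplementary minimum tax:
  Base (reported book profit): $450500
  Less exemption $47000 → base $403500
  $403500 × 14% = $56490

General income tax:
  $181000 × 15% = $27150
  $68000 × 25% = $17000
  $244500 × 29% = $70905
  → $115055

$115055 > $56490, so the general income tax governs.

$115055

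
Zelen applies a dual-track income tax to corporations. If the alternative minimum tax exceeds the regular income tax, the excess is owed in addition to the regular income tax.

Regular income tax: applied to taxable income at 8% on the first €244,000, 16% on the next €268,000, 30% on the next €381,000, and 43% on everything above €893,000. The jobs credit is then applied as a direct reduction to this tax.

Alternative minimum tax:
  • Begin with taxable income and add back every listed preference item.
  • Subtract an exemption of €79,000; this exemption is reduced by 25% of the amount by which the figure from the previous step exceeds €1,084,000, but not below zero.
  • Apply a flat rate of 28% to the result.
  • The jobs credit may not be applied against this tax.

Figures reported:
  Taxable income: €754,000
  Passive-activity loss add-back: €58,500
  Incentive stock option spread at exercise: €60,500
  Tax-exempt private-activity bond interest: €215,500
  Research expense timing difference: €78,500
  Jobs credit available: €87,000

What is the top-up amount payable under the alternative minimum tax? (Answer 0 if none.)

€262,450

Regular income tax:
  €244,000 × 8% = €19,520
  €268,000 × 16% = €42,880
  €242,000 × 30% = €72,600
  → €135,000
  Less jobs credit €87,000 → €48,000

Alternative minimum tax:
  Adjusted income: €754,000 + €58,500 + €60,500 + €215,500 + €78,500 = €1,167,000
  Exemption: €79,000 − 25% × (€1,167,000 − €1,084,000) = €79,000 − €20,750 = €58,250
  Base: €1,167,000 − €58,250 = €1,108,750
  €1,108,750 × 28% = €310,450

Excess of alternative minimum tax over regular income tax: €310,450 − €48,000 = €262,450.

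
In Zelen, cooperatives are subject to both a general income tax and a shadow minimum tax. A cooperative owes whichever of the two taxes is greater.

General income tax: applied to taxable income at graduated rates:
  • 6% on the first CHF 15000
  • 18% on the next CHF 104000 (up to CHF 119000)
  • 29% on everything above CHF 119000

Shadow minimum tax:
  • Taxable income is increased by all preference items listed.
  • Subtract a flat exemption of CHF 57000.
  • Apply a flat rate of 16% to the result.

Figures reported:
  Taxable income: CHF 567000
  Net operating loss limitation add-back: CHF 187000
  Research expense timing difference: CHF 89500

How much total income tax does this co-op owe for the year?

General income tax:
  CHF 15000 × 6% = CHF 900
  CHF 104000 × 18% = CHF 18720
  CHF 448000 × 29% = CHF 129920
  → CHF 149540

Shadow minimum tax:
  Adjusted income: CHF 567000 + CHF 187000 + CHF 89500 = CHF 843500
  Less exemption CHF 57000 → base CHF 786500
  CHF 786500 × 16% = CHF 125840

CHF 149540 > CHF 125840, so the general income tax governs.

CHF 149540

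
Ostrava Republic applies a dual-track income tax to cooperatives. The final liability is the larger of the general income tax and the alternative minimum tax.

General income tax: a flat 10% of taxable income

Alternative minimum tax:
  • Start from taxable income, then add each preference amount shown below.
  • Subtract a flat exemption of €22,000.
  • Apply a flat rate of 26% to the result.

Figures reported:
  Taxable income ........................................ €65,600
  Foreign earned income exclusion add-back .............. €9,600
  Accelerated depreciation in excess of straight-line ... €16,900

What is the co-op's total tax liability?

Alternative minimum tax:
  Adjusted income: €65,600 + €9,600 + €16,900 = €92,100
  Less exemption €22,000 → base €70,100
  €70,100 × 26% = €18,226

General income tax:
  €65,600 × 10% = €6,560

€18,226 > €6,560, so the alternative minimum tax is the binding amount.

€18,226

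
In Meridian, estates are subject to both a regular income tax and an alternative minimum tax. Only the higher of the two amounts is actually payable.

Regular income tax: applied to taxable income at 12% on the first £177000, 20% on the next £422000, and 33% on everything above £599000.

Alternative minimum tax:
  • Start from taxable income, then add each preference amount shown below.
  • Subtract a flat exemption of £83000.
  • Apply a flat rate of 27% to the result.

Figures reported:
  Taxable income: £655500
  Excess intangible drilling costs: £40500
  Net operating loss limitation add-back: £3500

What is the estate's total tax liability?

Regular income tax:
  £177000 × 12% = £21240
  £422000 × 20% = £84400
  £56500 × 33% = £18645
  → £124285

Alternative minimum tax:
  Adjusted income: £655500 + £40500 + £3500 = £699500
  Less exemption £83000 → base £616500
  £616500 × 27% = £166455

£166455 > £124285, so the alternative minimum tax is the binding amount.

£166455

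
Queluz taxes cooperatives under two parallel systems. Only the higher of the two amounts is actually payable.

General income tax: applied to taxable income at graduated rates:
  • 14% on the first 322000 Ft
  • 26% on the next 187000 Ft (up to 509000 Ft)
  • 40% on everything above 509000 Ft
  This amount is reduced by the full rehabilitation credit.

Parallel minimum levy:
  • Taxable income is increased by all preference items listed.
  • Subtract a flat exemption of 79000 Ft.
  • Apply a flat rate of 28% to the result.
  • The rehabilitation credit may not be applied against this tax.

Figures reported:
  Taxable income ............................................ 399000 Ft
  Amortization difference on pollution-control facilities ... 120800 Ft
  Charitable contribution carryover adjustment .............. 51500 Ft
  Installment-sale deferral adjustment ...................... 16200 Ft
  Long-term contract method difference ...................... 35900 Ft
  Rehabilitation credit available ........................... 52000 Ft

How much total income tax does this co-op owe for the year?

General income tax:
  322000 Ft × 14% = 45080 Ft
  77000 Ft × 26% = 20020 Ft
  → 65100 Ft
  Less rehabilitation credit 52000 Ft → 13100 Ft

Parallel minimum levy:
  Adjusted income: 399000 Ft + 120800 Ft + 51500 Ft + 16200 Ft + 35900 Ft = 623400 Ft
  Less exemption 79000 Ft → base 544400 Ft
  544400 Ft × 28% = 152432 Ft

152432 Ft > 13100 Ft, so the parallel minimum levy is the binding amount.

152432 Ft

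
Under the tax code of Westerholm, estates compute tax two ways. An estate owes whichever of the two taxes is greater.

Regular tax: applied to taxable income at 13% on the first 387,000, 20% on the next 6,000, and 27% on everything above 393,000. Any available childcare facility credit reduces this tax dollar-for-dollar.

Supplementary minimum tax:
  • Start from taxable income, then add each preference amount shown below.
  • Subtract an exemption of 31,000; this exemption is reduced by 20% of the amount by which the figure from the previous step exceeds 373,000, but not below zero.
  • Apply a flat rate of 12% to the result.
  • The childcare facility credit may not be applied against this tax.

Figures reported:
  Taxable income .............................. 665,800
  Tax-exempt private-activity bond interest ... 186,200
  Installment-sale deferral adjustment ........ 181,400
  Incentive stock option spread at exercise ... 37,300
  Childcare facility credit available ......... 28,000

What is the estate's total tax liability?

128,484

Regular tax:
  387,000 × 13% = 50,310
  6,000 × 20% = 1,200
  272,800 × 27% = 73,656
  → 125,166
  Less childcare facility credit 28,000 → 97,166

Supplementary minimum tax:
  Adjusted income: 665,800 + 186,200 + 181,400 + 37,300 = 1,070,700
  Exemption: 20% × (1,070,700 − 373,000) = 139,540 ≥ 31,000, so the exemption is fully phased out
  Base: 1,070,700 − 0 = 1,070,700
  1,070,700 × 12% = 128,484

128,484 > 97,166, so the supplementary minimum tax is the binding amount.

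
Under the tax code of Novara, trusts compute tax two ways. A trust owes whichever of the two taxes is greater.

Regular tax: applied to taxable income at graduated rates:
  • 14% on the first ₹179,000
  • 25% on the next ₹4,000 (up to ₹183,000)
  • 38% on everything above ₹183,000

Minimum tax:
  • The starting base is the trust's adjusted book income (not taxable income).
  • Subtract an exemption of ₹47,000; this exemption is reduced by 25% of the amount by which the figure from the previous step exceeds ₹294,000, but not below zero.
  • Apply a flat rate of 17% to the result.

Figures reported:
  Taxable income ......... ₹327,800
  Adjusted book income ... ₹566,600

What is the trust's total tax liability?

Regular tax:
  ₹179,000 × 14% = ₹25,060
  ₹4,000 × 25% = ₹1,000
  ₹144,800 × 38% = ₹55,024
  → ₹81,084

Minimum tax:
  Base (adjusted book income): ₹566,600
  Exemption: 25% × (₹566,600 − ₹294,000) = ₹68,150 ≥ ₹47,000, so the exemption is fully phased out
  Base: ₹566,600 − ₹0 = ₹566,600
  ₹566,600 × 17% = ₹96,322

₹96,322 > ₹81,084, so the minimum tax is the binding amount.

₹96,322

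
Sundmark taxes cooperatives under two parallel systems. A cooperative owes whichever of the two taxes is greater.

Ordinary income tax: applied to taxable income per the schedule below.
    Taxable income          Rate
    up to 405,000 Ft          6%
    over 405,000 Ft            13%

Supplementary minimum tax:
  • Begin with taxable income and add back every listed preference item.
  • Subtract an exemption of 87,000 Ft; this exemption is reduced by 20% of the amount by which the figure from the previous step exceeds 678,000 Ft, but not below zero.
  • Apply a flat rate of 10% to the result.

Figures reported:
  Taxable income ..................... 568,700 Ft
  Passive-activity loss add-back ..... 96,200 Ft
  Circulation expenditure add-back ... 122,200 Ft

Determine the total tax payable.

Ordinary income tax:
  405,000 Ft × 6% = 24,300 Ft
  163,700 Ft × 13% = 21,281 Ft
  → 45,581 Ft

Supplementary minimum tax:
  Adjusted income: 568,700 Ft + 96,200 Ft + 122,200 Ft = 787,100 Ft
  Exemption: 87,000 Ft − 20% × (787,100 Ft − 678,000 Ft) = 87,000 Ft − 21,820 Ft = 65,180 Ft
  Base: 787,100 Ft − 65,180 Ft = 721,920 Ft
  721,920 Ft × 10% = 72,192 Ft

72,192 Ft > 45,581 Ft, so the supplementary minimum tax is the binding amount.

72,192 Ft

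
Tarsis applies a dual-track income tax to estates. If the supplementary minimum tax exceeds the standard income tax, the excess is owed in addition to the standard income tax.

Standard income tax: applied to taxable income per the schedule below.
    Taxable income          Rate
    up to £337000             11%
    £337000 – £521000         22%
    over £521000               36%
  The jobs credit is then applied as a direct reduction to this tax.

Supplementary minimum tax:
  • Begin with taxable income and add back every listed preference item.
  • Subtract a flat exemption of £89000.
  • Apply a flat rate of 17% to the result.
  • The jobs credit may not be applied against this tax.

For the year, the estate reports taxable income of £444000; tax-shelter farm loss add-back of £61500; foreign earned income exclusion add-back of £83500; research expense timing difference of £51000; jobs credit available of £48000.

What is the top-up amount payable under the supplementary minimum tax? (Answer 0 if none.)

£81060

Standard income tax:
  £337000 × 11% = £37070
  £107000 × 22% = £23540
  → £60610
  Less jobs credit £48000 → £12610

Supplementary minimum tax:
  Adjusted income: £444000 + £61500 + £83500 + £51000 = £640000
  Less exemption £89000 → base £551000
  £551000 × 17% = £93670

Excess of supplementary minimum tax over standard income tax: £93670 − £12610 = £81060.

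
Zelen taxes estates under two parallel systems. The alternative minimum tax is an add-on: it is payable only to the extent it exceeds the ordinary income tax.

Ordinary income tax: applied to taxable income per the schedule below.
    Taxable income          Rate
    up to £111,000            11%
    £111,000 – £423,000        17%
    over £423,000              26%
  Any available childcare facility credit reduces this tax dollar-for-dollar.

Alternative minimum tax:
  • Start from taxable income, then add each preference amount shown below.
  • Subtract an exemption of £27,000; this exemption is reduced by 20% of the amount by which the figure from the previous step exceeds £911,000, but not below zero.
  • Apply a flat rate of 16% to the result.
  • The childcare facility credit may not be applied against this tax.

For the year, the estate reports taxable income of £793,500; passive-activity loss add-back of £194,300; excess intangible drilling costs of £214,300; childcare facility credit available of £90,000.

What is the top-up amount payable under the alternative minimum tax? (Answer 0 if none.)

Alternative minimum tax:
  Adjusted income: £793,500 + £194,300 + £214,300 = £1,202,100
  Exemption: 20% × (£1,202,100 − £911,000) = £58,220 ≥ £27,000, so the exemption is fully phased out
  Base: £1,202,100 − £0 = £1,202,100
  £1,202,100 × 16% = £192,336

Ordinary income tax:
  £111,000 × 11% = £12,210
  £312,000 × 17% = £53,040
  £370,500 × 26% = £96,330
  → £161,580
  Less childcare facility credit £90,000 → £71,580

Excess of alternative minimum tax over ordinary income tax: £192,336 − £71,580 = £120,756.

£120,756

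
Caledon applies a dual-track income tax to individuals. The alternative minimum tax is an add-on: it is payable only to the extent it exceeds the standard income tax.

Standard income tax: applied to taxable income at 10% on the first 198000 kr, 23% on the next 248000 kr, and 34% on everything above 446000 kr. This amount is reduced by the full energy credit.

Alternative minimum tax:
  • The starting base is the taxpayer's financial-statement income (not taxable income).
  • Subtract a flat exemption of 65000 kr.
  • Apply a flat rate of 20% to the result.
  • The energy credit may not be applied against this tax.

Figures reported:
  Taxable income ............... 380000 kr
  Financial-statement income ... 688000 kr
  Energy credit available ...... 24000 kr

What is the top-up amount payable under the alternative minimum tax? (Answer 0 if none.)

86940 kr

Alternative minimum tax:
  Base (financial-statement income): 688000 kr
  Less exemption 65000 kr → base 623000 kr
  623000 kr × 20% = 124600 kr

Standard income tax:
  198000 kr × 10% = 19800 kr
  182000 kr × 23% = 41860 kr
  → 61660 kr
  Less energy credit 24000 kr → 37660 kr

Excess of alternative minimum tax over standard income tax: 124600 kr − 37660 kr = 86940 kr.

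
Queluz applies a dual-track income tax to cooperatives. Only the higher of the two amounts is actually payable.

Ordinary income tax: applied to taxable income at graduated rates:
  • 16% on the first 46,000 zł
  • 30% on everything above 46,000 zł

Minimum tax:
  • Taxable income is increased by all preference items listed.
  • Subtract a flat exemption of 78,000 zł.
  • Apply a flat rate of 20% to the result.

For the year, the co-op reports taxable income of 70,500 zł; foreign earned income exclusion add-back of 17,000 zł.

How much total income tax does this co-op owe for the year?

14,710 zł

Minimum tax:
  Adjusted income: 70,500 zł + 17,000 zł = 87,500 zł
  Less exemption 78,000 zł → base 9,500 zł
  9,500 zł × 20% = 1,900 zł

Ordinary income tax:
  46,000 zł × 16% = 7,360 zł
  24,500 zł × 30% = 7,350 zł
  → 14,710 zł

14,710 zł > 1,900 zł, so the ordinary income tax governs.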